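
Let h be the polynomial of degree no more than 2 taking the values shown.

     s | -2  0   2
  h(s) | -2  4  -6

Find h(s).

h(s) = -2s^2 - s + 4

Write h(s) = as^2 + bs + c. Substituting each data point gives a linear system:
  4a - 2b + c = -2
  c = 4
  4a + 2b + c = -6
Solving the system yields a = -2, b = -1, c = 4.
So h(s) = -2s^2 - s + 4.
Check: h(2) = -6. ✓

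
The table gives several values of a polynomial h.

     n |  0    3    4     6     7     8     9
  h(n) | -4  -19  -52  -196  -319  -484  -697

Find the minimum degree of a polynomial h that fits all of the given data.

Divided differences on the nodes 0, 3, 4, 6, 7, 8, 9:
  order 0: -4  -19  -52  -196  -319  -484  -697
  order 1: -5  -33  -72  -123  -165  -213
  order 2: -7  -13  -17  -21  -24
  order 3: -1  -1  -1  -1
  order 4: 0  0  0
  order 5: 0  0
  order 6: 0
The order-3 divided differences are all -1 (nonzero) and every higher order vanishes, so the data lies on a polynomial of degree exactly 3.

3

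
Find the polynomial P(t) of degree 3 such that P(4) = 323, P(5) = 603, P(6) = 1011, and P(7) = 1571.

Using the Lagrange interpolation formula with nodes 4, 5, 6, 7:
  L_0(t) = (t - 5)(t - 6)(t - 7) / -6
  L_1(t) = (t - 4)(t - 6)(t - 7) / 2
  L_2(t) = (t - 4)(t - 5)(t - 7) / -2
  L_3(t) = (t - 4)(t - 5)(t - 6) / 6
Then P(t) = 323·L_0(t) + 603·L_1(t) + 1011·L_2(t) + 1571·L_3(t).
Expanding and collecting terms gives P(t) = 4t^3 + 4t^2 + 3.
Check: P(6) = 1011. ✓

P(t) = 4t^3 + 4t^2 + 3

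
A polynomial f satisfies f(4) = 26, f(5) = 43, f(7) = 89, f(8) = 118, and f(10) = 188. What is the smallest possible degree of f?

2

Divided differences on the nodes 4, 5, 7, 8, 10:
  order 0: 26  43  89  118  188
  order 1: 17  23  29  35
  order 2: 2  2  2
  order 3: 0  0
  order 4: 0
The order-2 divided differences are all 2 (nonzero) and every higher order vanishes, so the data lies on a polynomial of degree exactly 2.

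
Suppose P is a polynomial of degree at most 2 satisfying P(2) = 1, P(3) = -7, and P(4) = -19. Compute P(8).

-107

Using the Lagrange interpolation formula with nodes 2, 3, 4:
  L_0(t) = (t - 3)(t - 4) / 2
  L_1(t) = (t - 2)(t - 4) / -1
  L_2(t) = (t - 2)(t - 3) / 2
Then P(t) = 1·L_0(t) - 7·L_1(t) - 19·L_2(t).
Expanding and collecting terms gives P(t) = -2t^2 + 2t + 5.
Evaluating at t = 8: P(8) = -107.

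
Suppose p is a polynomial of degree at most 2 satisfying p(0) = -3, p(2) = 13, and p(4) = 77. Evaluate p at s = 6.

189

Using the Lagrange interpolation formula with nodes 0, 2, 4:
  L_0(s) = (s - 2)(s - 4) / 8
  L_1(s) = s(s - 4) / -4
  L_2(s) = s(s - 2) / 8
Then p(s) = -3·L_0(s) + 13·L_1(s) + 77·L_2(s).
Expanding and collecting terms gives p(s) = 6s^2 - 4s - 3.
Evaluating at s = 6: p(6) = 189.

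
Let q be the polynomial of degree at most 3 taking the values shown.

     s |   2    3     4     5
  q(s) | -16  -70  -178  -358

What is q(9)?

Forward differences of the values at s = 2, 3, 4, 5:
  q  : -16  -70  -178  -358
  Δ  : -54  -108  -180
  Δ^2: -54  -72
  Δ^3: -18
The third differences are constant, confirming degree 3.
Interpolating (Newton forward form) and evaluating at s = 9 gives q(9) = -2158.

-2158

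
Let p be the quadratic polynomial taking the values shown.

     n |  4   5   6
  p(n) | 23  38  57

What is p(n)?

p(n) = 2n^2 - 3n + 3

Write p(n) = an^2 + bn + c. Substituting each data point gives a linear system:
  16a + 4b + c = 23
  25a + 5b + c = 38
  36a + 6b + c = 57
Solving the system yields a = 2, b = -3, c = 3.
So p(n) = 2n² - 3n + 3.
Check: p(6) = 57. ✓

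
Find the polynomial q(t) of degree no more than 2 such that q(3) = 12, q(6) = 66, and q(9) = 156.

q(t) = 2t^2 - 6

Using the Lagrange interpolation formula with nodes 3, 6, 9:
  L_0(t) = (t - 6)(t - 9) / 18
  L_1(t) = (t - 3)(t - 9) / -9
  L_2(t) = (t - 3)(t - 6) / 18
Then q(t) = 12·L_0(t) + 66·L_1(t) + 156·L_2(t).
Expanding and collecting terms gives q(t) = 2t^2 - 6.
Check: q(6) = 66. ✓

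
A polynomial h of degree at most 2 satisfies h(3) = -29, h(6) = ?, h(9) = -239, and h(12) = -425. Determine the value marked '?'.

-107

The 3 known points determine the degree-2 polynomial uniquely.
Write h(u) = au^2 + bu + c. Substituting each data point gives a linear system:
  9a + 3b + c = -29
  81a + 9b + c = -239
  144a + 12b + c = -425
Solving the system yields a = -3, b = 1, c = -5.
So h(u) = -3u^2 + u - 5.
Then h(6) = -107.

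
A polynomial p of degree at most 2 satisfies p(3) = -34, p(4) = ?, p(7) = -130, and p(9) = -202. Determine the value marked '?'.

-52

The 3 known points determine the degree-2 polynomial uniquely.
Write p(u) = au^2 + bu + c. Substituting each data point gives a linear system:
  9a + 3b + c = -34
  49a + 7b + c = -130
  81a + 9b + c = -202
Solving the system yields a = -2, b = -4, c = -4.
So p(u) = -2u^2 - 4u - 4.
Then p(4) = -52.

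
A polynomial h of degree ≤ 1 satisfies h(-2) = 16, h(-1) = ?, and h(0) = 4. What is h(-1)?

On equispaced nodes a degree-1 polynomial has vanishing second forward difference, so
  h(-2) - 2·h(-1) + h(0) = 0.
Substituting the known values and solving for h(-1):
  -2·h(-1) = -20
  h(-1) = 10.

10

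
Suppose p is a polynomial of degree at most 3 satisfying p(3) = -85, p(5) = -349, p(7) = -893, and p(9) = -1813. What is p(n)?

p(n) = -2n^3 - 5n^2 + 6n - 4

Using the Lagrange interpolation formula with nodes 3, 5, 7, 9:
  L_0(n) = (n - 5)(n - 7)(n - 9) / -48
  L_1(n) = (n - 3)(n - 7)(n - 9) / 16
  L_2(n) = (n - 3)(n - 5)(n - 9) / -16
  L_3(n) = (n - 3)(n - 5)(n - 7) / 48
Then p(n) = -85·L_0(n) - 349·L_1(n) - 893·L_2(n) - 1813·L_3(n).
Expanding and collecting terms gives p(n) = -2n³ - 5n² + 6n - 4.
Check: p(3) = -85. ✓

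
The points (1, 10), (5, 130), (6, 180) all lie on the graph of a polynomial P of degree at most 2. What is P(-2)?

Write P(x) = ax^2 + bx + c. Substituting each data point gives a linear system:
  a + b + c = 10
  25a + 5b + c = 130
  36a + 6b + c = 180
Solving the system yields a = 4, b = 6, c = 0.
So P(x) = 4x^2 + 6x.
Then P(-2) = 4.

4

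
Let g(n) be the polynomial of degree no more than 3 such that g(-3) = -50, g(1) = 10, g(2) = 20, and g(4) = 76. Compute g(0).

4

Write g(n) = an^3 + bn^2 + cn + d. Substituting each data point gives a linear system:
  -27a + 9b - 3c + d = -50
  a + b + c + d = 10
  8a + 4b + 2c + d = 20
  64a + 16b + 4c + d = 76
Solving the system yields a = 1, b = -1, c = 6, d = 4.
So g(n) = n^3 - n^2 + 6n + 4.
Then g(0) = 4.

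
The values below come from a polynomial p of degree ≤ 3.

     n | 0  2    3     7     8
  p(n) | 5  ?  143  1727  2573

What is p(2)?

47

The 4 known points determine the degree-3 polynomial uniquely.
Write p(n) = an^3 + bn^2 + cn + d. Substituting each data point gives a linear system:
  d = 5
  27a + 9b + 3c + d = 143
  343a + 49b + 7c + d = 1727
  512a + 64b + 8c + d = 2573
Solving the system yields a = 5, b = 0, c = 1, d = 5.
So p(n) = 5n^3 + n + 5.
Then p(2) = 47.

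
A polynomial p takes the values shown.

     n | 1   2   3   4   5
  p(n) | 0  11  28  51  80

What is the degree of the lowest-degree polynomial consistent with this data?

2

Forward differences of the values at n = 1, 2, 3, 4, 5:
  p  : 0  11  28  51  80
  Δ  : 11  17  23  29
  Δ^2: 6  6  6
  Δ^3: 0  0
  Δ^4: 0
The second differences are constant (6) and nonzero, while all higher differences vanish, so the minimal degree is 2.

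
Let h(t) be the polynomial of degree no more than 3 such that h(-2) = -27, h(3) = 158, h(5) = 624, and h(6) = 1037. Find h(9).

3284

Using the Lagrange interpolation formula with nodes -2, 3, 5, 6:
  L_0(t) = (t - 3)(t - 5)(t - 6) / -280
  L_1(t) = (t + 2)(t - 5)(t - 6) / 30
  L_2(t) = (t + 2)(t - 3)(t - 6) / -14
  L_3(t) = (t + 2)(t - 3)(t - 5) / 24
Then h(t) = -27·L_0(t) + 158·L_1(t) + 624·L_2(t) + 1037·L_3(t).
Expanding and collecting terms gives h(t) = 4t^3 + 4t^2 + 5t - 1.
Evaluating at t = 9: h(9) = 3284.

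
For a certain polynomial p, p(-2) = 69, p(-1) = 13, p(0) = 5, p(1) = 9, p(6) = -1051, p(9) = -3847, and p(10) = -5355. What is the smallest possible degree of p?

Divided differences on the nodes -2, -1, 0, 1, 6, 9, 10:
  order 0: 69  13  5  9  -1051  -3847  -5355
  order 1: -56  -8  4  -212  -932  -1508
  order 2: 24  6  -36  -90  -144
  order 3: -6  -6  -6  -6
  order 4: 0  0  0
  order 5: 0  0
  order 6: 0
The order-3 divided differences are all -6 (nonzero) and every higher order vanishes, so the data lies on a polynomial of degree exactly 3.

3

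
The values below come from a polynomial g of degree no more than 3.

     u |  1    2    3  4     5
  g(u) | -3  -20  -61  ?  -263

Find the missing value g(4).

-138

The 4 known points determine the degree-3 polynomial uniquely.
Write g(u) = au^3 + bu^2 + cu + d. Substituting each data point gives a linear system:
  a + b + c + d = -3
  8a + 4b + 2c + d = -20
  27a + 9b + 3c + d = -61
  125a + 25b + 5c + d = -263
Solving the system yields a = -2, b = 0, c = -3, d = 2.
So g(u) = -2u³ - 3u + 2.
Then g(4) = -138.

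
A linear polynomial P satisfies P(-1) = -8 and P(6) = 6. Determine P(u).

P(u) = 2u - 6

Using the Lagrange interpolation formula with nodes -1, 6:
  L_0(u) = (u - 6) / -7
  L_1(u) = (u + 1) / 7
Then P(u) = -8·L_0(u) + 6·L_1(u).
Expanding and collecting terms gives P(u) = 2u - 6.
Check: P(-1) = -8. ✓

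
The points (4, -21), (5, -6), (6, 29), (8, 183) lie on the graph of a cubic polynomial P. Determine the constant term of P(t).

-1

Write P(t) = at^3 + bt^2 + ct + d. Substituting each data point gives a linear system:
  64a + 16b + 4c + d = -21
  125a + 25b + 5c + d = -6
  216a + 36b + 6c + d = 29
  512a + 64b + 8c + d = 183
Solving the system yields a = 1, b = -5, c = -1, d = -1.
So P(t) = t^3 - 5t^2 - t - 1.
The constant term is -1.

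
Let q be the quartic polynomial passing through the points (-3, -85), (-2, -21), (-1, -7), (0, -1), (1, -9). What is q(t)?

q(t) = -2t^4 - 5t^3 - 5t^2 + 4t - 1

Using the Lagrange interpolation formula with nodes -3, -2, -1, 0, 1:
  L_0(t) = (t + 2)(t + 1)t(t - 1) / 24
  L_1(t) = (t + 3)(t + 1)t(t - 1) / -6
  L_2(t) = (t + 3)(t + 2)t(t - 1) / 4
  L_3(t) = (t + 3)(t + 2)(t + 1)(t - 1) / -6
  L_4(t) = (t + 3)(t + 2)(t + 1)t / 24
Then q(t) = -85·L_0(t) - 21·L_1(t) - 7·L_2(t) - 1·L_3(t) - 9·L_4(t).
Expanding and collecting terms gives q(t) = -2t^4 - 5t^3 - 5t^2 + 4t - 1.
Check: q(1) = -9. ✓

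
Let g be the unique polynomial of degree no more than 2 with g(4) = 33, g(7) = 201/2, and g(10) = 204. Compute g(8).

131

Using the Lagrange interpolation formula with nodes 4, 7, 10:
  L_0(x) = (x - 7)(x - 10) / 18
  L_1(x) = (x - 4)(x - 10) / -9
  L_2(x) = (x - 4)(x - 7) / 18
Then g(x) = 33·L_0(x) + 201/2·L_1(x) + 204·L_2(x).
Expanding and collecting terms gives g(x) = 2x^2 + (1/2)x - 1.
Evaluating at x = 8: g(8) = 131.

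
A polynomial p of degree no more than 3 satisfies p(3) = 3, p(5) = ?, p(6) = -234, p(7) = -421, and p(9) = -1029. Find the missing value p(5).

The 4 known points determine the degree-3 polynomial uniquely.
Write p(x) = ax^3 + bx^2 + cx + d. Substituting each data point gives a linear system:
  27a + 9b + 3c + d = 3
  216a + 36b + 6c + d = -234
  343a + 49b + 7c + d = -421
  729a + 81b + 9c + d = -1029
Solving the system yields a = -2, b = 5, c = 2, d = 6.
So p(x) = -2x^3 + 5x^2 + 2x + 6.
Then p(5) = -109.

-109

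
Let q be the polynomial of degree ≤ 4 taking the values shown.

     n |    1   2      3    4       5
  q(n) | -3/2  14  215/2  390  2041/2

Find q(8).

7310

Write q(n) = an^4 + bn^3 + cn^2 + dn + e. Substituting each data point gives a linear system:
  a + b + c + d + e = -3/2
  16a + 8b + 4c + 2d + e = 14
  81a + 27b + 9c + 3d + e = 215/2
  256a + 64b + 16c + 4d + e = 390
  625a + 125b + 25c + 5d + e = 2041/2
Solving the system yields a = 2, b = -3/2, c = -2, d = 2, e = -2.
So q(n) = 2n⁴ - (3/2)n³ - 2n² + 2n - 2.
Then q(8) = 7310.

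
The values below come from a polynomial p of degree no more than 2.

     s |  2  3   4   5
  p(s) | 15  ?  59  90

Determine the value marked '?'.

The 3 known points determine the degree-2 polynomial uniquely.
Write p(s) = as^2 + bs + c. Substituting each data point gives a linear system:
  4a + 2b + c = 15
  16a + 4b + c = 59
  25a + 5b + c = 90
Solving the system yields a = 3, b = 4, c = -5.
So p(s) = 3s^2 + 4s - 5.
Then p(3) = 34.

34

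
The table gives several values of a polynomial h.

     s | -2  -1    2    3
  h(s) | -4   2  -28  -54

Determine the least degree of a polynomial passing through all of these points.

Divided differences on the nodes -2, -1, 2, 3:
  order 0: -4  2  -28  -54
  order 1: 6  -10  -26
  order 2: -4  -4
  order 3: 0
The order-2 divided differences are all -4 (nonzero) and every higher order vanishes, so the data lies on a polynomial of degree exactly 2.

2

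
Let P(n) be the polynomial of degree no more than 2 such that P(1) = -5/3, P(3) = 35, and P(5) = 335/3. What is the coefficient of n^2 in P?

Write P(n) = an^2 + bn + c. Substituting each data point gives a linear system:
  a + b + c = -5/3
  9a + 3b + c = 35
  25a + 5b + c = 335/3
Solving the system yields a = 5, b = -5/3, c = -5.
So P(n) = 5n^2 - (5/3)n - 5.
The leading coefficient is 5.

5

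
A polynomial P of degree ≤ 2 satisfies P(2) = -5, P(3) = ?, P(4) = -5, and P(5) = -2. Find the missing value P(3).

The 3 known points determine the degree-2 polynomial uniquely.
Write P(x) = ax^2 + bx + c. Substituting each data point gives a linear system:
  4a + 2b + c = -5
  16a + 4b + c = -5
  25a + 5b + c = -2
Solving the system yields a = 1, b = -6, c = 3.
So P(x) = x^2 - 6x + 3.
Then P(3) = -6.

-6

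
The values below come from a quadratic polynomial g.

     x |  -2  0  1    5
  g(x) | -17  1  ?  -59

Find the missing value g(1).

The 3 known points determine the degree-2 polynomial uniquely.
Write g(x) = ax^2 + bx + c. Substituting each data point gives a linear system:
  4a - 2b + c = -17
  c = 1
  25a + 5b + c = -59
Solving the system yields a = -3, b = 3, c = 1.
So g(x) = -3x² + 3x + 1.
Then g(1) = 1.

1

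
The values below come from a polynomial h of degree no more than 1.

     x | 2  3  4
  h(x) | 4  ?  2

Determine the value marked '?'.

3

On equispaced nodes a degree-1 polynomial has vanishing second forward difference, so
  h(2) - 2·h(3) + h(4) = 0.
Substituting the known values and solving for h(3):
  -2·h(3) = -6
  h(3) = 3.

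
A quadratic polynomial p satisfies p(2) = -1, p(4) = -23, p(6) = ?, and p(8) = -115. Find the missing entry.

On equispaced nodes a degree-2 polynomial has vanishing third forward difference, so
  - p(2) + 3·p(4) - 3·p(6) + p(8) = 0.
Substituting the known values and solving for p(6):
  -3·p(6) = 183
  p(6) = -61.

-61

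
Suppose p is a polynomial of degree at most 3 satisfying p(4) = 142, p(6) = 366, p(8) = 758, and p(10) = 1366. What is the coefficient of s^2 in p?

3

Write p(s) = as^3 + bs^2 + cs + d. Substituting each data point gives a linear system:
  64a + 16b + 4c + d = 142
  216a + 36b + 6c + d = 366
  512a + 64b + 8c + d = 758
  1000a + 100b + 10c + d = 1366
Solving the system yields a = 1, b = 3, c = 6, d = 6.
So p(s) = s^3 + 3s^2 + 6s + 6.
The coefficient of s^2 is 3.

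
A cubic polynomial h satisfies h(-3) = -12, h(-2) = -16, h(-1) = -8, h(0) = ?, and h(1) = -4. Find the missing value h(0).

On equispaced nodes a degree-3 polynomial has vanishing fourth forward difference, so
  h(-3) - 4·h(-2) + 6·h(-1) - 4·h(0) + h(1) = 0.
Substituting the known values and solving for h(0):
  -4·h(0) = 0
  h(0) = 0.

0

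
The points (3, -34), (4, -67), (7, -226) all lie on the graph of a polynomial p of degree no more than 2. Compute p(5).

-110

Using the Lagrange interpolation formula with nodes 3, 4, 7:
  L_0(t) = (t - 4)(t - 7) / 4
  L_1(t) = (t - 3)(t - 7) / -3
  L_2(t) = (t - 3)(t - 4) / 12
Then p(t) = -34·L_0(t) - 67·L_1(t) - 226·L_2(t).
Expanding and collecting terms gives p(t) = -5t^2 + 2t + 5.
Evaluating at t = 5: p(5) = -110.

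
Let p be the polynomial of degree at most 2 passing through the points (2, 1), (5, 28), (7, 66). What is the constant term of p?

Write p(u) = au^2 + bu + c. Substituting each data point gives a linear system:
  4a + 2b + c = 1
  25a + 5b + c = 28
  49a + 7b + c = 66
Solving the system yields a = 2, b = -5, c = 3.
So p(u) = 2u^2 - 5u + 3.
The constant term is 3.

3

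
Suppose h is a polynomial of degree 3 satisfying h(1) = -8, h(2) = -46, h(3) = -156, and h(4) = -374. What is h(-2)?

34

Using the Lagrange interpolation formula with nodes 1, 2, 3, 4:
  L_0(x) = (x - 2)(x - 3)(x - 4) / -6
  L_1(x) = (x - 1)(x - 3)(x - 4) / 2
  L_2(x) = (x - 1)(x - 2)(x - 4) / -2
  L_3(x) = (x - 1)(x - 2)(x - 3) / 6
Then h(x) = -8·L_0(x) - 46·L_1(x) - 156·L_2(x) - 374·L_3(x).
Expanding and collecting terms gives h(x) = -6x^3 + 4x - 6.
Evaluating at x = -2: h(-2) = 34.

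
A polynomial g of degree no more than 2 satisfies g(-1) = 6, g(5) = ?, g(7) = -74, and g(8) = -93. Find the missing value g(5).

-42

The 3 known points determine the degree-2 polynomial uniquely.
Write g(s) = as^2 + bs + c. Substituting each data point gives a linear system:
  a - b + c = 6
  49a + 7b + c = -74
  64a + 8b + c = -93
Solving the system yields a = -1, b = -4, c = 3.
So g(s) = -s^2 - 4s + 3.
Then g(5) = -42.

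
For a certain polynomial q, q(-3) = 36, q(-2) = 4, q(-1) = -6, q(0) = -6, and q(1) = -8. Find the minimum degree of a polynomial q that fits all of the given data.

Forward differences of the values at t = -3, -2, -1, 0, 1:
  q  : 36  4  -6  -6  -8
  Δ  : -32  -10  0  -2
  Δ^2: 22  10  -2
  Δ^3: -12  -12
  Δ^4: 0
The third differences are constant (-12) and nonzero, while all higher differences vanish, so the minimal degree is 3.

3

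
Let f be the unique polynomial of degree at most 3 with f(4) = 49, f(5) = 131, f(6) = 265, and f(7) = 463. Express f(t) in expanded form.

f(t) = 2t^3 - 4t^2 - 4t + 1

Using the Lagrange interpolation formula with nodes 4, 5, 6, 7:
  L_0(t) = (t - 5)(t - 6)(t - 7) / -6
  L_1(t) = (t - 4)(t - 6)(t - 7) / 2
  L_2(t) = (t - 4)(t - 5)(t - 7) / -2
  L_3(t) = (t - 4)(t - 5)(t - 6) / 6
Then f(t) = 49·L_0(t) + 131·L_1(t) + 265·L_2(t) + 463·L_3(t).
Expanding and collecting terms gives f(t) = 2t³ - 4t² - 4t + 1.
Check: f(4) = 49. ✓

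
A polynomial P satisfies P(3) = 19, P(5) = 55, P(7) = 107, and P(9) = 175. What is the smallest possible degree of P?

2

Forward differences of the values at n = 3, 5, 7, 9:
  P  : 19  55  107  175
  Δ  : 36  52  68
  Δ^2: 16  16
  Δ^3: 0
The second differences are constant (16) and nonzero, while all higher differences vanish, so the minimal degree is 2.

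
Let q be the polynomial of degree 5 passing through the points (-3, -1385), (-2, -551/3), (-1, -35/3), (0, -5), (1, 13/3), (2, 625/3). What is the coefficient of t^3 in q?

0

Write q(t) = at^5 + bt^4 + ct^3 + dt^2 + et + k. Substituting each data point gives a linear system:
  -243a + 81b - 27c + 9d - 3e + k = -1385
  -32a + 16b - 8c + 4d - 2e + k = -551/3
  -a + b - c + d - e + k = -35/3
  k = -5
  a + b + c + d + e + k = 13/3
  32a + 16b + 8c + 4d + 2e + k = 625/3
Solving the system yields a = 6, b = 1, c = 0, d = 1/3, e = 2, k = -5.
So q(t) = 6t^5 + t^4 + (1/3)t^2 + 2t - 5.
The coefficient of t^3 is 0.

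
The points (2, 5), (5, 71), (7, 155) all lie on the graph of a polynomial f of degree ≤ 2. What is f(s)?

f(s) = 4s^2 - 6s + 1

Write f(s) = as^2 + bs + c. Substituting each data point gives a linear system:
  4a + 2b + c = 5
  25a + 5b + c = 71
  49a + 7b + c = 155
Solving the system yields a = 4, b = -6, c = 1.
So f(s) = 4s² - 6s + 1.
Check: f(2) = 5. ✓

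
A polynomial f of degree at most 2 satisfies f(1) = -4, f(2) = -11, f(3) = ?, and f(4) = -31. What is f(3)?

The 3 known points determine the degree-2 polynomial uniquely.
Write f(t) = at^2 + bt + c. Substituting each data point gives a linear system:
  a + b + c = -4
  4a + 2b + c = -11
  16a + 4b + c = -31
Solving the system yields a = -1, b = -4, c = 1.
So f(t) = -t² - 4t + 1.
Then f(3) = -20.

-20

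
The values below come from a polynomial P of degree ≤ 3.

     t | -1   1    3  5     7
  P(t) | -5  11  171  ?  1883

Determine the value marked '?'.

The 4 known points determine the degree-3 polynomial uniquely.
Write P(t) = at^3 + bt^2 + ct + d. Substituting each data point gives a linear system:
  -a + b - c + d = -5
  a + b + c + d = 11
  27a + 9b + 3c + d = 171
  343a + 49b + 7c + d = 1883
Solving the system yields a = 5, b = 3, c = 3, d = 0.
So P(t) = 5t^3 + 3t^2 + 3t.
Then P(5) = 715.

715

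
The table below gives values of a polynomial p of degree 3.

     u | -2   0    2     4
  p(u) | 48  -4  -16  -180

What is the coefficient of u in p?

Write p(u) = au^3 + bu^2 + cu + d. Substituting each data point gives a linear system:
  -8a + 4b - 2c + d = 48
  d = -4
  8a + 4b + 2c + d = -16
  64a + 16b + 4c + d = -180
Solving the system yields a = -4, b = 5, c = 0, d = -4.
So p(u) = -4u³ + 5u² - 4.
The coefficient of u is 0.

0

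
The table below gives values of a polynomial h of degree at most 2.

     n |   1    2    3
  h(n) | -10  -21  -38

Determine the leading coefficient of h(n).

-3

Write h(n) = an^2 + bn + c. Substituting each data point gives a linear system:
  a + b + c = -10
  4a + 2b + c = -21
  9a + 3b + c = -38
Solving the system yields a = -3, b = -2, c = -5.
So h(n) = -3n^2 - 2n - 5.
The leading coefficient is -3.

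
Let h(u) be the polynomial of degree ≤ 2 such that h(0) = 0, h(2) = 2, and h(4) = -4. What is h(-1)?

Write h(u) = au^2 + bu + c. Substituting each data point gives a linear system:
  c = 0
  4a + 2b + c = 2
  16a + 4b + c = -4
Solving the system yields a = -1, b = 3, c = 0.
So h(u) = -u^2 + 3u.
Then h(-1) = -4.

-4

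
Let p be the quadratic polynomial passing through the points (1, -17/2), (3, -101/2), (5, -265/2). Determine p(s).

Write p(s) = as^2 + bs + c. Substituting each data point gives a linear system:
  a + b + c = -17/2
  9a + 3b + c = -101/2
  25a + 5b + c = -265/2
Solving the system yields a = -5, b = -1, c = -5/2.
So p(s) = -5s^2 - s - 5/2.
Check: p(1) = -17/2. ✓

p(s) = -5s^2 - s - 5/2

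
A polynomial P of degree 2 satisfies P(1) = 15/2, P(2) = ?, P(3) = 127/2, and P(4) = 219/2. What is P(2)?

59/2

The 3 known points determine the degree-2 polynomial uniquely.
Write P(t) = at^2 + bt + c. Substituting each data point gives a linear system:
  a + b + c = 15/2
  9a + 3b + c = 127/2
  16a + 4b + c = 219/2
Solving the system yields a = 6, b = 4, c = -5/2.
So P(t) = 6t^2 + 4t - 5/2.
Then P(2) = 59/2.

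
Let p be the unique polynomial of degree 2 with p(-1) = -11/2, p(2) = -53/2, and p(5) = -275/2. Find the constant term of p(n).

Write p(n) = an^2 + bn + c. Substituting each data point gives a linear system:
  a - b + c = -11/2
  4a + 2b + c = -53/2
  25a + 5b + c = -275/2
Solving the system yields a = -5, b = -2, c = -5/2.
So p(n) = -5n^2 - 2n - 5/2.
The constant term is -5/2.

-5/2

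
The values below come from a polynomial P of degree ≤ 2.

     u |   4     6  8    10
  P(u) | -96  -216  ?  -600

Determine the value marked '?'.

On equispaced nodes a degree-2 polynomial has vanishing third forward difference, so
  - P(4) + 3·P(6) - 3·P(8) + P(10) = 0.
Substituting the known values and solving for P(8):
  -3·P(8) = 1152
  P(8) = -384.

-384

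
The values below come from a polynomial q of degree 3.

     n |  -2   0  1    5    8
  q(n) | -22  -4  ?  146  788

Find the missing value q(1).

The 4 known points determine the degree-3 polynomial uniquely.
Write q(n) = an^3 + bn^2 + cn + d. Substituting each data point gives a linear system:
  -8a + 4b - 2c + d = -22
  d = -4
  125a + 25b + 5c + d = 146
  512a + 64b + 8c + d = 788
Solving the system yields a = 2, b = -3, c = -5, d = -4.
So q(n) = 2n^3 - 3n^2 - 5n - 4.
Then q(1) = -10.

-10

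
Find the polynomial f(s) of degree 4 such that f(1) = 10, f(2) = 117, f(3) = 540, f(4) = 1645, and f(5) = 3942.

Write f(s) = as^4 + bs^3 + cs^2 + ds + e. Substituting each data point gives a linear system:
  a + b + c + d + e = 10
  16a + 8b + 4c + 2d + e = 117
  81a + 27b + 9c + 3d + e = 540
  256a + 64b + 16c + 4d + e = 1645
  625a + 125b + 25c + 5d + e = 3942
Solving the system yields a = 6, b = 1, c = 2, d = 4, e = -3.
So f(s) = 6s^4 + s^3 + 2s^2 + 4s - 3.
Check: f(2) = 117. ✓

f(s) = 6s^4 + s^3 + 2s^2 + 4s - 3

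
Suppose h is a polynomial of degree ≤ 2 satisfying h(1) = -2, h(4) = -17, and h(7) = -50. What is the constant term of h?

-1

Write h(u) = au^2 + bu + c. Substituting each data point gives a linear system:
  a + b + c = -2
  16a + 4b + c = -17
  49a + 7b + c = -50
Solving the system yields a = -1, b = 0, c = -1.
So h(u) = -u² - 1.
The constant term is -1.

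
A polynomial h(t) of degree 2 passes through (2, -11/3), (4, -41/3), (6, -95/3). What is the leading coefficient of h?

Write h(t) = at^2 + bt + c. Substituting each data point gives a linear system:
  4a + 2b + c = -11/3
  16a + 4b + c = -41/3
  36a + 6b + c = -95/3
Solving the system yields a = -1, b = 1, c = -5/3.
So h(t) = -t^2 + t - 5/3.
The leading coefficient is -1.

-1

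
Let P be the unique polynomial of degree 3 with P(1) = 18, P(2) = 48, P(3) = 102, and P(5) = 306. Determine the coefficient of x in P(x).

5

Write P(x) = ax^3 + bx^2 + cx + d. Substituting each data point gives a linear system:
  a + b + c + d = 18
  8a + 4b + 2c + d = 48
  27a + 9b + 3c + d = 102
  125a + 25b + 5c + d = 306
Solving the system yields a = 1, b = 6, c = 5, d = 6.
So P(x) = x^3 + 6x^2 + 5x + 6.
The coefficient of x is 5.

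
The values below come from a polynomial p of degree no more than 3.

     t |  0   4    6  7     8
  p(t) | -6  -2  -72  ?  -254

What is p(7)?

-146

The 4 known points determine the degree-3 polynomial uniquely.
Write p(t) = at^3 + bt^2 + ct + d. Substituting each data point gives a linear system:
  d = -6
  64a + 16b + 4c + d = -2
  216a + 36b + 6c + d = -72
  512a + 64b + 8c + d = -254
Solving the system yields a = -1, b = 4, c = 1, d = -6.
So p(t) = -t^3 + 4t^2 + t - 6.
Then p(7) = -146.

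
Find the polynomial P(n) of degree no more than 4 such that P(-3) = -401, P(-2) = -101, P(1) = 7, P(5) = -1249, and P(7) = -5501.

Write P(n) = an^4 + bn^3 + cn^2 + dn + e. Substituting each data point gives a linear system:
  81a - 27b + 9c - 3d + e = -401
  16a - 8b + 4c - 2d + e = -101
  a + b + c + d + e = 7
  625a + 125b + 25c + 5d + e = -1249
  2401a + 343b + 49c + 7d + e = -5501
Solving the system yields a = -3, b = 5, c = -1, d = 5, e = 1.
So P(n) = -3n⁴ + 5n³ - n² + 5n + 1.
Check: P(1) = 7. ✓

P(n) = -3n^4 + 5n^3 - n^2 + 5n + 1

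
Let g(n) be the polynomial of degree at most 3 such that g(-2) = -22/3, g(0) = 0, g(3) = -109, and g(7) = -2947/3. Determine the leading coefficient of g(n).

-2

Write g(n) = an^3 + bn^2 + cn + d. Substituting each data point gives a linear system:
  -8a + 4b - 2c + d = -22/3
  d = 0
  27a + 9b + 3c + d = -109
  343a + 49b + 7c + d = -2947/3
Solving the system yields a = -2, b = -6, c = -1/3, d = 0.
So g(n) = -2n^3 - 6n^2 - (1/3)n.
The leading coefficient is -2.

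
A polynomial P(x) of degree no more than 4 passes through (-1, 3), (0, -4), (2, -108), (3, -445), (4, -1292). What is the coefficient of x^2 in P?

Write P(x) = ax^4 + bx^3 + cx^2 + dx + e. Substituting each data point gives a linear system:
  a - b + c - d + e = 3
  e = -4
  16a + 8b + 4c + 2d + e = -108
  81a + 27b + 9c + 3d + e = -445
  256a + 64b + 16c + 4d + e = -1292
Solving the system yields a = -4, b = -4, c = 1, d = -6, e = -4.
So P(x) = -4x^4 - 4x^3 + x^2 - 6x - 4.
The coefficient of x^2 is 1.

1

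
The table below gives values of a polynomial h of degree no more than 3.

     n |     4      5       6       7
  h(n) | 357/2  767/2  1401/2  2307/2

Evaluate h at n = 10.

7137/2

Write h(n) = an^3 + bn^2 + cn + d. Substituting each data point gives a linear system:
  64a + 16b + 4c + d = 357/2
  125a + 25b + 5c + d = 767/2
  216a + 36b + 6c + d = 1401/2
  343a + 49b + 7c + d = 2307/2
Solving the system yields a = 4, b = -4, c = -3, d = -3/2.
So h(n) = 4n^3 - 4n^2 - 3n - 3/2.
Then h(10) = 7137/2.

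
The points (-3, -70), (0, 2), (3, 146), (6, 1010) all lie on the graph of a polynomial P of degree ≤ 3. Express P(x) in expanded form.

P(x) = 4x^3 + 4x^2 + 2

Using the Lagrange interpolation formula with nodes -3, 0, 3, 6:
  L_0(x) = x(x - 3)(x - 6) / -162
  L_1(x) = (x + 3)(x - 3)(x - 6) / 54
  L_2(x) = (x + 3)x(x - 6) / -54
  L_3(x) = (x + 3)x(x - 3) / 162
Then P(x) = -70·L_0(x) + 2·L_1(x) + 146·L_2(x) + 1010·L_3(x).
Expanding and collecting terms gives P(x) = 4x^3 + 4x^2 + 2.
Check: P(0) = 2. ✓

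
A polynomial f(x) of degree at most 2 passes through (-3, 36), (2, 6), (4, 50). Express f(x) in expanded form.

f(x) = 4x^2 - 2x - 6

Write f(x) = ax^2 + bx + c. Substituting each data point gives a linear system:
  9a - 3b + c = 36
  4a + 2b + c = 6
  16a + 4b + c = 50
Solving the system yields a = 4, b = -2, c = -6.
So f(x) = 4x^2 - 2x - 6.
Check: f(2) = 6. ✓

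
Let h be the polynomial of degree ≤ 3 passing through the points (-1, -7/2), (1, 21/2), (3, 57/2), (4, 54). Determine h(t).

Write h(t) = at^3 + bt^2 + ct + d. Substituting each data point gives a linear system:
  -a + b - c + d = -7/2
  a + b + c + d = 21/2
  27a + 9b + 3c + d = 57/2
  64a + 16b + 4c + d = 54
Solving the system yields a = 1, b = -5/2, c = 6, d = 6.
So h(t) = t^3 - (5/2)t^2 + 6t + 6.
Check: h(1) = 21/2. ✓

h(t) = t^3 - (5/2)t^2 + 6t + 6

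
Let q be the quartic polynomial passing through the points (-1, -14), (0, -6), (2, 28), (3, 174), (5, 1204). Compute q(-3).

-132

Using the Lagrange interpolation formula with nodes -1, 0, 2, 3, 5:
  L_0(n) = n(n - 2)(n - 3)(n - 5) / 72
  L_1(n) = (n + 1)(n - 2)(n - 3)(n - 5) / -30
  L_2(n) = (n + 1)n(n - 3)(n - 5) / 18
  L_3(n) = (n + 1)n(n - 2)(n - 5) / -24
  L_4(n) = (n + 1)n(n - 2)(n - 3) / 180
Then q(n) = -14·L_0(n) - 6·L_1(n) + 28·L_2(n) + 174·L_3(n) + 1204·L_4(n).
Expanding and collecting terms gives q(n) = n⁴ + 6n³ - 6n² - 3n - 6.
Evaluating at n = -3: q(-3) = -132.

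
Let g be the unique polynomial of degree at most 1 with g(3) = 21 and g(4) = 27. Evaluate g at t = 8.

51

Using the Lagrange interpolation formula with nodes 3, 4:
  L_0(t) = (t - 4) / -1
  L_1(t) = (t - 3) / 1
Then g(t) = 21·L_0(t) + 27·L_1(t).
Expanding and collecting terms gives g(t) = 6t + 3.
Evaluating at t = 8: g(8) = 51.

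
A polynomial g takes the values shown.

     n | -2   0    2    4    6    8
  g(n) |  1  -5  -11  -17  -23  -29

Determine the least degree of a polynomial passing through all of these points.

1

Forward differences of the values at n = -2, 0, 2, 4, 6, 8:
  g  : 1  -5  -11  -17  -23  -29
  Δ  : -6  -6  -6  -6  -6
  Δ^2: 0  0  0  0
  Δ^3: 0  0  0
  Δ^4: 0  0
  Δ^5: 0
The first differences are constant (-6) and nonzero, while all higher differences vanish, so the minimal degree is 1.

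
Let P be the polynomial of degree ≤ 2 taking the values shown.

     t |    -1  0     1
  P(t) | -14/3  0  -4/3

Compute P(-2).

Write P(t) = at^2 + bt + c. Substituting each data point gives a linear system:
  a - b + c = -14/3
  c = 0
  a + b + c = -4/3
Solving the system yields a = -3, b = 5/3, c = 0.
So P(t) = -3t^2 + (5/3)t.
Then P(-2) = -46/3.

-46/3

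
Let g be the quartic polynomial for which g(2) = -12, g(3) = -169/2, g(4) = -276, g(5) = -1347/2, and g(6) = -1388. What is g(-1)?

3/2

Write g(n) = an^4 + bn^3 + cn^2 + dn + e. Substituting each data point gives a linear system:
  16a + 8b + 4c + 2d + e = -12
  81a + 27b + 9c + 3d + e = -169/2
  256a + 64b + 16c + 4d + e = -276
  625a + 125b + 25c + 5d + e = -1347/2
  1296a + 216b + 36c + 6d + e = -1388
Solving the system yields a = -1, b = -1/2, c = 0, d = 2, e = 4.
So g(n) = -n^4 - (1/2)n^3 + 2n + 4.
Then g(-1) = 3/2.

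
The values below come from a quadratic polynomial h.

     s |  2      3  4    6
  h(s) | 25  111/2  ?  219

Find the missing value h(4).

98

The 3 known points determine the degree-2 polynomial uniquely.
Write h(s) = as^2 + bs + c. Substituting each data point gives a linear system:
  4a + 2b + c = 25
  9a + 3b + c = 111/2
  36a + 6b + c = 219
Solving the system yields a = 6, b = 1/2, c = 0.
So h(s) = 6s^2 + (1/2)s.
Then h(4) = 98.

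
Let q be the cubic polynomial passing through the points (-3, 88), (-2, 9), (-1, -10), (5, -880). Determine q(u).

q(u) = -6u^3 - 6u^2 + 5u - 5

Using the Lagrange interpolation formula with nodes -3, -2, -1, 5:
  L_0(u) = (u + 2)(u + 1)(u - 5) / -16
  L_1(u) = (u + 3)(u + 1)(u - 5) / 7
  L_2(u) = (u + 3)(u + 2)(u - 5) / -12
  L_3(u) = (u + 3)(u + 2)(u + 1) / 336
Then q(u) = 88·L_0(u) + 9·L_1(u) - 10·L_2(u) - 880·L_3(u).
Expanding and collecting terms gives q(u) = -6u³ - 6u² + 5u - 5.
Check: q(-1) = -10. ✓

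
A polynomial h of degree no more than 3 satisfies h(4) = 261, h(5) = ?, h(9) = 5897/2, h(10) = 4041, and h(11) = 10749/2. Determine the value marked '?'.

The 4 known points determine the degree-3 polynomial uniquely.
Write h(n) = an^3 + bn^2 + cn + d. Substituting each data point gives a linear system:
  64a + 16b + 4c + d = 261
  729a + 81b + 9c + d = 5897/2
  1000a + 100b + 10c + d = 4041
  1331a + 121b + 11c + d = 10749/2
Solving the system yields a = 4, b = 1/2, c = -1, d = 1.
So h(n) = 4n^3 + (1/2)n^2 - n + 1.
Then h(5) = 1017/2.

1017/2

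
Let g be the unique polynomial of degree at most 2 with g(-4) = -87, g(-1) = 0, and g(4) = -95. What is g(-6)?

Using the Lagrange interpolation formula with nodes -4, -1, 4:
  L_0(u) = (u + 1)(u - 4) / 24
  L_1(u) = (u + 4)(u - 4) / -15
  L_2(u) = (u + 4)(u + 1) / 40
Then g(u) = -87·L_0(u) + 0·L_1(u) - 95·L_2(u).
Expanding and collecting terms gives g(u) = -6u^2 - u + 5.
Evaluating at u = -6: g(-6) = -205.

-205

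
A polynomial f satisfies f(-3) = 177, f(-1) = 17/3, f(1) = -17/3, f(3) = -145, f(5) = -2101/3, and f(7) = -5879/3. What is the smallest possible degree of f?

3

Forward differences of the values at u = -3, -1, 1, 3, 5, 7:
  f  : 177  17/3  -17/3  -145  -2101/3  -5879/3
  Δ  : -514/3  -34/3  -418/3  -1666/3  -3778/3
  Δ^2: 160  -128  -416  -704
  Δ^3: -288  -288  -288
  Δ^4: 0  0
  Δ^5: 0
The third differences are constant (-288) and nonzero, while all higher differences vanish, so the minimal degree is 3.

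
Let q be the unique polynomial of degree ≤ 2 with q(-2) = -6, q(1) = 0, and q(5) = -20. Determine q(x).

q(x) = -x^2 + x

Using the Lagrange interpolation formula with nodes -2, 1, 5:
  L_0(x) = (x - 1)(x - 5) / 21
  L_1(x) = (x + 2)(x - 5) / -12
  L_2(x) = (x + 2)(x - 1) / 28
Then q(x) = -6·L_0(x) + 0·L_1(x) - 20·L_2(x).
Expanding and collecting terms gives q(x) = -x^2 + x.
Check: q(-2) = -6. ✓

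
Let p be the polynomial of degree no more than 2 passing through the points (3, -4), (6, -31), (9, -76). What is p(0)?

5

Using the Lagrange interpolation formula with nodes 3, 6, 9:
  L_0(s) = (s - 6)(s - 9) / 18
  L_1(s) = (s - 3)(s - 9) / -9
  L_2(s) = (s - 3)(s - 6) / 18
Then p(s) = -4·L_0(s) - 31·L_1(s) - 76·L_2(s).
Expanding and collecting terms gives p(s) = -s^2 + 5.
Evaluating at s = 0: p(0) = 5.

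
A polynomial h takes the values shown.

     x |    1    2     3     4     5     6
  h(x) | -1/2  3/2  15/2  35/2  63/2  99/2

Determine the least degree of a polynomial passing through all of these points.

Forward differences of the values at x = 1, 2, 3, 4, 5, 6:
  h  : -1/2  3/2  15/2  35/2  63/2  99/2
  Δ  : 2  6  10  14  18
  Δ^2: 4  4  4  4
  Δ^3: 0  0  0
  Δ^4: 0  0
  Δ^5: 0
The second differences are constant (4) and nonzero, while all higher differences vanish, so the minimal degree is 2.

2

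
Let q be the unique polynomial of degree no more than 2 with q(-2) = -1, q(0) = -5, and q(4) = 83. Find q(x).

q(x) = 4x^2 + 6x - 5

Write q(x) = ax^2 + bx + c. Substituting each data point gives a linear system:
  4a - 2b + c = -1
  c = -5
  16a + 4b + c = 83
Solving the system yields a = 4, b = 6, c = -5.
So q(x) = 4x^2 + 6x - 5.
Check: q(-2) = -1. ✓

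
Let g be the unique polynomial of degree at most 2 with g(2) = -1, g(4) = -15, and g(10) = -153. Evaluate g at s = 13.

Using the Lagrange interpolation formula with nodes 2, 4, 10:
  L_0(s) = (s - 4)(s - 10) / 16
  L_1(s) = (s - 2)(s - 10) / -12
  L_2(s) = (s - 2)(s - 4) / 48
Then g(s) = -1·L_0(s) - 15·L_1(s) - 153·L_2(s).
Expanding and collecting terms gives g(s) = -2s^2 + 5s - 3.
Evaluating at s = 13: g(13) = -276.

-276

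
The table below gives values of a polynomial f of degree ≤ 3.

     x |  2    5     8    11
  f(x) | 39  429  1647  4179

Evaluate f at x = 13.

Using the Lagrange interpolation formula with nodes 2, 5, 8, 11:
  L_0(x) = (x - 5)(x - 8)(x - 11) / -162
  L_1(x) = (x - 2)(x - 8)(x - 11) / 54
  L_2(x) = (x - 2)(x - 5)(x - 11) / -54
  L_3(x) = (x - 2)(x - 5)(x - 8) / 162
Then f(x) = 39·L_0(x) + 429·L_1(x) + 1647·L_2(x) + 4179·L_3(x).
Expanding and collecting terms gives f(x) = 3x^3 + x^2 + 6x - 1.
Evaluating at x = 13: f(13) = 6837.

6837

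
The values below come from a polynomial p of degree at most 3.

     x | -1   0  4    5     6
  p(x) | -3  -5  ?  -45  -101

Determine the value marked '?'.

The 4 known points determine the degree-3 polynomial uniquely.
Write p(x) = ax^3 + bx^2 + cx + d. Substituting each data point gives a linear system:
  -a + b - c + d = -3
  d = -5
  125a + 25b + 5c + d = -45
  216a + 36b + 6c + d = -101
Solving the system yields a = -1, b = 3, c = 2, d = -5.
So p(x) = -x^3 + 3x^2 + 2x - 5.
Then p(4) = -13.

-13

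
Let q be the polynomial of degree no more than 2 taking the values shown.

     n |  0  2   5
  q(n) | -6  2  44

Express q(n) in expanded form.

Write q(n) = an^2 + bn + c. Substituting each data point gives a linear system:
  c = -6
  4a + 2b + c = 2
  25a + 5b + c = 44
Solving the system yields a = 2, b = 0, c = -6.
So q(n) = 2n^2 - 6.
Check: q(5) = 44. ✓

q(n) = 2n^2 - 6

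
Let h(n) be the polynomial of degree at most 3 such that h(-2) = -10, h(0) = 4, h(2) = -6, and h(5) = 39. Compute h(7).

179

Write h(n) = an^3 + bn^2 + cn + d. Substituting each data point gives a linear system:
  -8a + 4b - 2c + d = -10
  d = 4
  8a + 4b + 2c + d = -6
  125a + 25b + 5c + d = 39
Solving the system yields a = 1, b = -3, c = -3, d = 4.
So h(n) = n³ - 3n² - 3n + 4.
Then h(7) = 179.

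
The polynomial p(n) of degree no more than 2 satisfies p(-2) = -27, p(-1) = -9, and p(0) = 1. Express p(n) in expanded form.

Write p(n) = an^2 + bn + c. Substituting each data point gives a linear system:
  4a - 2b + c = -27
  a - b + c = -9
  c = 1
Solving the system yields a = -4, b = 6, c = 1.
So p(n) = -4n² + 6n + 1.
Check: p(-1) = -9. ✓

p(n) = -4n^2 + 6n + 1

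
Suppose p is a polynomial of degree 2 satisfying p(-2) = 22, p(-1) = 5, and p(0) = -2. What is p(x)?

p(x) = 5x^2 - 2x - 2

Write p(x) = ax^2 + bx + c. Substituting each data point gives a linear system:
  4a - 2b + c = 22
  a - b + c = 5
  c = -2
Solving the system yields a = 5, b = -2, c = -2.
So p(x) = 5x^2 - 2x - 2.
Check: p(0) = -2. ✓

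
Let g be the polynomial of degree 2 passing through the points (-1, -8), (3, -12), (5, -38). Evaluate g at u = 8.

-107

Write g(u) = au^2 + bu + c. Substituting each data point gives a linear system:
  a - b + c = -8
  9a + 3b + c = -12
  25a + 5b + c = -38
Solving the system yields a = -2, b = 3, c = -3.
So g(u) = -2u^2 + 3u - 3.
Then g(8) = -107.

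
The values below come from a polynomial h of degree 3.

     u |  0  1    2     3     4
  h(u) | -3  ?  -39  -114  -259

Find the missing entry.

-10

The 4 known points determine the degree-3 polynomial uniquely.
Write h(u) = au^3 + bu^2 + cu + d. Substituting each data point gives a linear system:
  d = -3
  8a + 4b + 2c + d = -39
  27a + 9b + 3c + d = -114
  64a + 16b + 4c + d = -259
Solving the system yields a = -4, b = 1, c = -4, d = -3.
So h(u) = -4u³ + u² - 4u - 3.
Then h(1) = -10.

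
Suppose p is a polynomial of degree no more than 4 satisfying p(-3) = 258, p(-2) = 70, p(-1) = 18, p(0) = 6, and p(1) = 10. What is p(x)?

Write p(x) = ax^4 + bx^3 + cx^2 + dx + e. Substituting each data point gives a linear system:
  81a - 27b + 9c - 3d + e = 258
  16a - 8b + 4c - 2d + e = 70
  a - b + c - d + e = 18
  e = 6
  a + b + c + d + e = 10
Solving the system yields a = 3, b = 2, c = 5, d = -6, e = 6.
So p(x) = 3x⁴ + 2x³ + 5x² - 6x + 6.
Check: p(1) = 10. ✓

p(x) = 3x^4 + 2x^3 + 5x^2 - 6x + 6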